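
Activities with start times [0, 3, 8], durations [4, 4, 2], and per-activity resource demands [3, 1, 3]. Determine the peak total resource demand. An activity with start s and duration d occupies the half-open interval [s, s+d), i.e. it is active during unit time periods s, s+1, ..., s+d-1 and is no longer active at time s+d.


Each activity i is active on [start_i, start_i + duration_i).
Compute total resource usage per time slot:
  t=0: active resources = [3], total = 3
  t=1: active resources = [3], total = 3
  t=2: active resources = [3], total = 3
  t=3: active resources = [3, 1], total = 4
  t=4: active resources = [1], total = 1
  t=5: active resources = [1], total = 1
  t=6: active resources = [1], total = 1
  t=7: active resources = [], total = 0
  t=8: active resources = [3], total = 3
  t=9: active resources = [3], total = 3
Peak resource demand = 4

4


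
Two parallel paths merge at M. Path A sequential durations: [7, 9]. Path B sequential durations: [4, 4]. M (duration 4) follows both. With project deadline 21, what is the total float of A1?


Forward pass: ES(A1) = sum of predecessors on chain A = 0
EF = ES + duration = 0 + 7 = 7
Backward pass: LF(M) = deadline = 21; LS(M) = 21 - 4 = 17
LF(A1) = LS(M) - sum(successors on chain A) = 17 - 9 = 8
LS = LF - duration = 8 - 7 = 1
Total float = LS - ES = 1 - 0 = 1

1


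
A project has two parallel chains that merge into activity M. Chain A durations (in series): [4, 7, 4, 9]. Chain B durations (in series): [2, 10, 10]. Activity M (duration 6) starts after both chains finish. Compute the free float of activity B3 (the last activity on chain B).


ES(B3) = sum of predecessors on chain B = 12
EF(B3) = ES + duration = 12 + 10 = 22
Successor of B3 is M. ES(M) = max(sum(A), sum(B)) = max(24, 22) = 24
Free float = ES(successor) - EF(current) = 24 - 22 = 2

2


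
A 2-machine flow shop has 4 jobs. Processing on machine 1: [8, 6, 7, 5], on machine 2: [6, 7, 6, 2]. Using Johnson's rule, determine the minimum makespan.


Apply Johnson's rule:
  Group 1 (a <= b): [(2, 6, 7)]
  Group 2 (a > b): [(1, 8, 6), (3, 7, 6), (4, 5, 2)]
Optimal job order: [2, 1, 3, 4]
Schedule:
  Job 2: M1 done at 6, M2 done at 13
  Job 1: M1 done at 14, M2 done at 20
  Job 3: M1 done at 21, M2 done at 27
  Job 4: M1 done at 26, M2 done at 29
Makespan = 29

29


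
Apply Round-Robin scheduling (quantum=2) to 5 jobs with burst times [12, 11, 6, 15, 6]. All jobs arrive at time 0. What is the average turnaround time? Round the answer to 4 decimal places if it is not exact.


Time quantum = 2
Execution trace:
  J1 runs 2 units, time = 2
  J2 runs 2 units, time = 4
  J3 runs 2 units, time = 6
  J4 runs 2 units, time = 8
  J5 runs 2 units, time = 10
  J1 runs 2 units, time = 12
  J2 runs 2 units, time = 14
  J3 runs 2 units, time = 16
  J4 runs 2 units, time = 18
  J5 runs 2 units, time = 20
  J1 runs 2 units, time = 22
  J2 runs 2 units, time = 24
  J3 runs 2 units, time = 26
  J4 runs 2 units, time = 28
  J5 runs 2 units, time = 30
  J1 runs 2 units, time = 32
  J2 runs 2 units, time = 34
  J4 runs 2 units, time = 36
  J1 runs 2 units, time = 38
  J2 runs 2 units, time = 40
  J4 runs 2 units, time = 42
  J1 runs 2 units, time = 44
  J2 runs 1 units, time = 45
  J4 runs 2 units, time = 47
  J4 runs 2 units, time = 49
  J4 runs 1 units, time = 50
Finish times: [44, 45, 26, 50, 30]
Average turnaround = 195/5 = 39.0

39.0


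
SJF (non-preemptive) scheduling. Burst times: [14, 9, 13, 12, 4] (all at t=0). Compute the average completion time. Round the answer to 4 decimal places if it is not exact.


SJF order (ascending): [4, 9, 12, 13, 14]
Completion times:
  Job 1: burst=4, C=4
  Job 2: burst=9, C=13
  Job 3: burst=12, C=25
  Job 4: burst=13, C=38
  Job 5: burst=14, C=52
Average completion = 132/5 = 26.4

26.4


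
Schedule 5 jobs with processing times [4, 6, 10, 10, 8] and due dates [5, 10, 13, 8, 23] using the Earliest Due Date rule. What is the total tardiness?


Sort by due date (EDD order): [(4, 5), (10, 8), (6, 10), (10, 13), (8, 23)]
Compute completion times and tardiness:
  Job 1: p=4, d=5, C=4, tardiness=max(0,4-5)=0
  Job 2: p=10, d=8, C=14, tardiness=max(0,14-8)=6
  Job 3: p=6, d=10, C=20, tardiness=max(0,20-10)=10
  Job 4: p=10, d=13, C=30, tardiness=max(0,30-13)=17
  Job 5: p=8, d=23, C=38, tardiness=max(0,38-23)=15
Total tardiness = 48

48


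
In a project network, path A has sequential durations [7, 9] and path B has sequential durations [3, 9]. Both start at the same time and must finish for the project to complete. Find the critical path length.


Path A total = 7 + 9 = 16
Path B total = 3 + 9 = 12
Critical path = longest path = max(16, 12) = 16

16


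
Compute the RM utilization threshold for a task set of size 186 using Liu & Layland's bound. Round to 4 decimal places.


Compute 2^(1/186) = 1.0037335501
Subtract 1: 1.0037335501 - 1 = 0.0037335501
Multiply by n: 186 * 0.0037335501 = 0.6944403186
Round to 4 dp: 0.6944

0.6944


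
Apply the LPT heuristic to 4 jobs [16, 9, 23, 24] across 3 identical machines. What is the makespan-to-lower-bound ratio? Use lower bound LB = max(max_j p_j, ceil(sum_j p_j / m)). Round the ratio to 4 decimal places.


LPT order: [24, 23, 16, 9]
Machine loads after assignment: [24, 23, 25]
LPT makespan = 25
Lower bound = max(max_job, ceil(total/3)) = max(24, 24) = 24
Ratio = 25 / 24 = 1.0417

1.0417


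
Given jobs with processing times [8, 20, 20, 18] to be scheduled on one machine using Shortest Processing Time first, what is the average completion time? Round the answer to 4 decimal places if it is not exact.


Sort jobs by processing time (SPT order): [8, 18, 20, 20]
Compute completion times sequentially:
  Job 1: processing = 8, completes at 8
  Job 2: processing = 18, completes at 26
  Job 3: processing = 20, completes at 46
  Job 4: processing = 20, completes at 66
Sum of completion times = 146
Average completion time = 146/4 = 36.5

36.5


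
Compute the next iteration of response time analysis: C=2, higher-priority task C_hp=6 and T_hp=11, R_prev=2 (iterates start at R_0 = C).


R_next = C + ceil(R_prev / T_hp) * C_hp
ceil(2 / 11) = ceil(0.1818) = 1
Interference = 1 * 6 = 6
R_next = 2 + 6 = 8

8


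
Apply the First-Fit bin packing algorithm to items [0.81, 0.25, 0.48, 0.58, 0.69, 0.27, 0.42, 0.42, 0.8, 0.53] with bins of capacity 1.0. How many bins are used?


Place items sequentially using First-Fit:
  Item 0.81 -> new Bin 1
  Item 0.25 -> new Bin 2
  Item 0.48 -> Bin 2 (now 0.73)
  Item 0.58 -> new Bin 3
  Item 0.69 -> new Bin 4
  Item 0.27 -> Bin 2 (now 1.0)
  Item 0.42 -> Bin 3 (now 1.0)
  Item 0.42 -> new Bin 5
  Item 0.8 -> new Bin 6
  Item 0.53 -> Bin 5 (now 0.95)
Total bins used = 6

6


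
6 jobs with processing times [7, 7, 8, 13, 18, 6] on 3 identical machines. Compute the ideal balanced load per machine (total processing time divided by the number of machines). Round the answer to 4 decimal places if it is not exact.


Total processing time = 7 + 7 + 8 + 13 + 18 + 6 = 59
Number of machines = 3
Ideal balanced load = 59 / 3 = 19.6667

19.6667


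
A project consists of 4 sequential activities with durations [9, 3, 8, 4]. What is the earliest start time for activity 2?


Activity 2 starts after activities 1 through 1 complete.
Predecessor durations: [9]
ES = 9 = 9

9


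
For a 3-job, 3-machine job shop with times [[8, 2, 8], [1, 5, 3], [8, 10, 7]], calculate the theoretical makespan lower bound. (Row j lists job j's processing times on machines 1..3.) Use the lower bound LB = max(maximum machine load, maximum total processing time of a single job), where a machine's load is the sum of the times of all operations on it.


Machine loads:
  Machine 1: 8 + 1 + 8 = 17
  Machine 2: 2 + 5 + 10 = 17
  Machine 3: 8 + 3 + 7 = 18
Max machine load = 18
Job totals:
  Job 1: 18
  Job 2: 9
  Job 3: 25
Max job total = 25
Lower bound = max(18, 25) = 25

25


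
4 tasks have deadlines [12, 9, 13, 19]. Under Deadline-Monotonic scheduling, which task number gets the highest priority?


Sort tasks by relative deadline (ascending):
  Task 2: deadline = 9
  Task 1: deadline = 12
  Task 3: deadline = 13
  Task 4: deadline = 19
Priority order (highest first): [2, 1, 3, 4]
Highest priority task = 2

2


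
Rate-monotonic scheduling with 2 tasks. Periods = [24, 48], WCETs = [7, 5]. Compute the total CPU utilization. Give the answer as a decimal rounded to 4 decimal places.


Compute individual utilizations (exact fractions):
  Task 1: C/T = 7/24 (approx. 0.2917)
  Task 2: C/T = 5/48 (approx. 0.1042)
Total utilization U = 7/24 + 5/48 = 19/48
Rounded to 4 decimal places: U = 0.3958
RM (Liu & Layland) bound for 2 tasks = 0.828427; compare with U = 19/48 (approx. 0.395833)
U <= bound, so schedulable by RM sufficient condition.

0.3958


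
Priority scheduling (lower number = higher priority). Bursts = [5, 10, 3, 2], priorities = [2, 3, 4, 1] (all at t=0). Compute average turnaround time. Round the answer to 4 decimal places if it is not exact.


Sort by priority (ascending = highest first):
Order: [(1, 2), (2, 5), (3, 10), (4, 3)]
Completion times:
  Priority 1, burst=2, C=2
  Priority 2, burst=5, C=7
  Priority 3, burst=10, C=17
  Priority 4, burst=3, C=20
Average turnaround = 46/4 = 11.5

11.5


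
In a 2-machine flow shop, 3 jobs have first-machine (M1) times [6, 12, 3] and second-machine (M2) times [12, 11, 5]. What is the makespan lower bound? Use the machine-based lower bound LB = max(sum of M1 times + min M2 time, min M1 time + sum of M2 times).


LB1 = sum(M1 times) + min(M2 times) = 21 + 5 = 26
LB2 = min(M1 times) + sum(M2 times) = 3 + 28 = 31
Lower bound = max(LB1, LB2) = max(26, 31) = 31

31


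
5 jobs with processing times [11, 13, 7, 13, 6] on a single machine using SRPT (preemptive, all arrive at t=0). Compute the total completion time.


Since all jobs arrive at t=0, SRPT equals SPT ordering.
SPT order: [6, 7, 11, 13, 13]
Completion times:
  Job 1: p=6, C=6
  Job 2: p=7, C=13
  Job 3: p=11, C=24
  Job 4: p=13, C=37
  Job 5: p=13, C=50
Total completion time = 6 + 13 + 24 + 37 + 50 = 130

130


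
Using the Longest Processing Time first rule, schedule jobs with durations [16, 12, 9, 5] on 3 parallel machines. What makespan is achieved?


Sort jobs in decreasing order (LPT): [16, 12, 9, 5]
Assign each job to the least loaded machine:
  Machine 1: jobs [16], load = 16
  Machine 2: jobs [12], load = 12
  Machine 3: jobs [9, 5], load = 14
Makespan = max load = 16

16


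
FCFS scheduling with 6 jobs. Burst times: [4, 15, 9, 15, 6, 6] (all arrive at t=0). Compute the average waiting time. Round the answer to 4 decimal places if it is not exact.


FCFS order (as given): [4, 15, 9, 15, 6, 6]
Waiting times:
  Job 1: wait = 0
  Job 2: wait = 4
  Job 3: wait = 19
  Job 4: wait = 28
  Job 5: wait = 43
  Job 6: wait = 49
Sum of waiting times = 143
Average waiting time = 143/6 = 23.8333

23.8333


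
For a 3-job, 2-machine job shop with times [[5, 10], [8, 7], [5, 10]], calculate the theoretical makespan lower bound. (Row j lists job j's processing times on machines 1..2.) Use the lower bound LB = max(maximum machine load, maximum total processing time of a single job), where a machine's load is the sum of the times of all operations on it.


Machine loads:
  Machine 1: 5 + 8 + 5 = 18
  Machine 2: 10 + 7 + 10 = 27
Max machine load = 27
Job totals:
  Job 1: 15
  Job 2: 15
  Job 3: 15
Max job total = 15
Lower bound = max(27, 15) = 27

27


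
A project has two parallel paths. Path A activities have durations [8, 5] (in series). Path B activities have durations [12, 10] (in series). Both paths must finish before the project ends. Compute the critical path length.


Path A total = 8 + 5 = 13
Path B total = 12 + 10 = 22
Critical path = longest path = max(13, 22) = 22

22


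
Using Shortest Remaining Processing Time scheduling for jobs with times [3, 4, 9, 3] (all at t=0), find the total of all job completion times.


Since all jobs arrive at t=0, SRPT equals SPT ordering.
SPT order: [3, 3, 4, 9]
Completion times:
  Job 1: p=3, C=3
  Job 2: p=3, C=6
  Job 3: p=4, C=10
  Job 4: p=9, C=19
Total completion time = 3 + 6 + 10 + 19 = 38

38


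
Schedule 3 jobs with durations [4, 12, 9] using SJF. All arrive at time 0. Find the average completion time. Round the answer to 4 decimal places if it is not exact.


SJF order (ascending): [4, 9, 12]
Completion times:
  Job 1: burst=4, C=4
  Job 2: burst=9, C=13
  Job 3: burst=12, C=25
Average completion = 42/3 = 14.0

14.0


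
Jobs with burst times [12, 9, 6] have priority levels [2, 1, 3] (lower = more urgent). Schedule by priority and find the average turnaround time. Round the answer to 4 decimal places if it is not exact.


Sort by priority (ascending = highest first):
Order: [(1, 9), (2, 12), (3, 6)]
Completion times:
  Priority 1, burst=9, C=9
  Priority 2, burst=12, C=21
  Priority 3, burst=6, C=27
Average turnaround = 57/3 = 19.0

19.0


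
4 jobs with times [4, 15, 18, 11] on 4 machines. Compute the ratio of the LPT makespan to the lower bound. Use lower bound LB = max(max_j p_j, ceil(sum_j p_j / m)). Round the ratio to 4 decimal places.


LPT order: [18, 15, 11, 4]
Machine loads after assignment: [18, 15, 11, 4]
LPT makespan = 18
Lower bound = max(max_job, ceil(total/4)) = max(18, 12) = 18
Ratio = 18 / 18 = 1.0

1.0


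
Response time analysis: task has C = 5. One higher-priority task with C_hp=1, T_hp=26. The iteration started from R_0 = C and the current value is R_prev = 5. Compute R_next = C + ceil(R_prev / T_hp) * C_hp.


R_next = C + ceil(R_prev / T_hp) * C_hp
ceil(5 / 26) = ceil(0.1923) = 1
Interference = 1 * 1 = 1
R_next = 5 + 1 = 6

6


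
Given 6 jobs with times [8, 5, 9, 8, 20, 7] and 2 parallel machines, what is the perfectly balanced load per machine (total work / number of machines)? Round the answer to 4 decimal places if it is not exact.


Total processing time = 8 + 5 + 9 + 8 + 20 + 7 = 57
Number of machines = 2
Ideal balanced load = 57 / 2 = 28.5

28.5


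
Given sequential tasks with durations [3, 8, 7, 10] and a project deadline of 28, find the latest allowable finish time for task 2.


LF(activity 2) = deadline - sum of successor durations
Successors: activities 3 through 4 with durations [7, 10]
Sum of successor durations = 17
LF = 28 - 17 = 11

11


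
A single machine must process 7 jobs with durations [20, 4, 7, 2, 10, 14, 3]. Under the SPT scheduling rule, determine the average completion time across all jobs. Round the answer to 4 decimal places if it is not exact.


Sort jobs by processing time (SPT order): [2, 3, 4, 7, 10, 14, 20]
Compute completion times sequentially:
  Job 1: processing = 2, completes at 2
  Job 2: processing = 3, completes at 5
  Job 3: processing = 4, completes at 9
  Job 4: processing = 7, completes at 16
  Job 5: processing = 10, completes at 26
  Job 6: processing = 14, completes at 40
  Job 7: processing = 20, completes at 60
Sum of completion times = 158
Average completion time = 158/7 = 22.5714

22.5714


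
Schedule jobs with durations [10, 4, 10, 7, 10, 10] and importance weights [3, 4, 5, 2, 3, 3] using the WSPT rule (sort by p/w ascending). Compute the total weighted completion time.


Compute p/w ratios and sort ascending (WSPT): [(4, 4), (10, 5), (10, 3), (10, 3), (10, 3), (7, 2)]
Compute weighted completion times:
  Job (p=4,w=4): C=4, w*C=4*4=16
  Job (p=10,w=5): C=14, w*C=5*14=70
  Job (p=10,w=3): C=24, w*C=3*24=72
  Job (p=10,w=3): C=34, w*C=3*34=102
  Job (p=10,w=3): C=44, w*C=3*44=132
  Job (p=7,w=2): C=51, w*C=2*51=102
Total weighted completion time = 494

494


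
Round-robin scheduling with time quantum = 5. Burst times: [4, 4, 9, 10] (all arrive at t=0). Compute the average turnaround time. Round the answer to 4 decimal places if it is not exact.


Time quantum = 5
Execution trace:
  J1 runs 4 units, time = 4
  J2 runs 4 units, time = 8
  J3 runs 5 units, time = 13
  J4 runs 5 units, time = 18
  J3 runs 4 units, time = 22
  J4 runs 5 units, time = 27
Finish times: [4, 8, 22, 27]
Average turnaround = 61/4 = 15.25

15.25


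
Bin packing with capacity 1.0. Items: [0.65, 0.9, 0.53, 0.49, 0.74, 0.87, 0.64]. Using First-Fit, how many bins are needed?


Place items sequentially using First-Fit:
  Item 0.65 -> new Bin 1
  Item 0.9 -> new Bin 2
  Item 0.53 -> new Bin 3
  Item 0.49 -> new Bin 4
  Item 0.74 -> new Bin 5
  Item 0.87 -> new Bin 6
  Item 0.64 -> new Bin 7
Total bins used = 7

7


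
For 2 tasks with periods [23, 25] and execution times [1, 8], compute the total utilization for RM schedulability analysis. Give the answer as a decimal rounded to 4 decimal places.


Compute individual utilizations (exact fractions):
  Task 1: C/T = 1/23 (approx. 0.0435)
  Task 2: C/T = 8/25 (approx. 0.32)
Total utilization U = 1/23 + 8/25 = 209/575
Rounded to 4 decimal places: U = 0.3635
RM (Liu & Layland) bound for 2 tasks = 0.828427; compare with U = 209/575 (approx. 0.363478)
U <= bound, so schedulable by RM sufficient condition.

0.3635


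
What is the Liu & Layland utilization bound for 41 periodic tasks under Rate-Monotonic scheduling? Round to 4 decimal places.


Compute 2^(1/41) = 1.0170497444
Subtract 1: 1.0170497444 - 1 = 0.0170497444
Multiply by n: 41 * 0.0170497444 = 0.6990395204
Round to 4 dp: 0.6990

0.6990


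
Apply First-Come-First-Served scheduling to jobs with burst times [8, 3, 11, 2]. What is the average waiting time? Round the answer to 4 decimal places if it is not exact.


FCFS order (as given): [8, 3, 11, 2]
Waiting times:
  Job 1: wait = 0
  Job 2: wait = 8
  Job 3: wait = 11
  Job 4: wait = 22
Sum of waiting times = 41
Average waiting time = 41/4 = 10.25

10.25


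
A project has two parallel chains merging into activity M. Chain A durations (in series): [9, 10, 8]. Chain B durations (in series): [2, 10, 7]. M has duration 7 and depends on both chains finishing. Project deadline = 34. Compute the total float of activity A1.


Forward pass: ES(A1) = sum of predecessors on chain A = 0
EF = ES + duration = 0 + 9 = 9
Backward pass: LF(M) = deadline = 34; LS(M) = 34 - 7 = 27
LF(A1) = LS(M) - sum(successors on chain A) = 27 - 18 = 9
LS = LF - duration = 9 - 9 = 0
Total float = LS - ES = 0 - 0 = 0

0


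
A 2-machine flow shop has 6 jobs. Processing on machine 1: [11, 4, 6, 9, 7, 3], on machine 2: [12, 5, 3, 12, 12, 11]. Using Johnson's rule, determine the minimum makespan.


Apply Johnson's rule:
  Group 1 (a <= b): [(6, 3, 11), (2, 4, 5), (5, 7, 12), (4, 9, 12), (1, 11, 12)]
  Group 2 (a > b): [(3, 6, 3)]
Optimal job order: [6, 2, 5, 4, 1, 3]
Schedule:
  Job 6: M1 done at 3, M2 done at 14
  Job 2: M1 done at 7, M2 done at 19
  Job 5: M1 done at 14, M2 done at 31
  Job 4: M1 done at 23, M2 done at 43
  Job 1: M1 done at 34, M2 done at 55
  Job 3: M1 done at 40, M2 done at 58
Makespan = 58

58


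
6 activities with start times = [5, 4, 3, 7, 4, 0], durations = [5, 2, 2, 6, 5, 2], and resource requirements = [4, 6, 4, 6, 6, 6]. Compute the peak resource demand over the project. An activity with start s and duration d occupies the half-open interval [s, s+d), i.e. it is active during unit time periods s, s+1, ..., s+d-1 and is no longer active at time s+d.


Each activity i is active on [start_i, start_i + duration_i).
Compute total resource usage per time slot:
  t=0: active resources = [6], total = 6
  t=1: active resources = [6], total = 6
  t=2: active resources = [], total = 0
  t=3: active resources = [4], total = 4
  t=4: active resources = [6, 4, 6], total = 16
  t=5: active resources = [4, 6, 6], total = 16
  t=6: active resources = [4, 6], total = 10
  t=7: active resources = [4, 6, 6], total = 16
  t=8: active resources = [4, 6, 6], total = 16
  t=9: active resources = [4, 6], total = 10
  t=10: active resources = [6], total = 6
  t=11: active resources = [6], total = 6
  t=12: active resources = [6], total = 6
Peak resource demand = 16

16


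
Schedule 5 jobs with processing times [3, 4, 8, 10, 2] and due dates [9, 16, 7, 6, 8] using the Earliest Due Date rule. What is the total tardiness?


Sort by due date (EDD order): [(10, 6), (8, 7), (2, 8), (3, 9), (4, 16)]
Compute completion times and tardiness:
  Job 1: p=10, d=6, C=10, tardiness=max(0,10-6)=4
  Job 2: p=8, d=7, C=18, tardiness=max(0,18-7)=11
  Job 3: p=2, d=8, C=20, tardiness=max(0,20-8)=12
  Job 4: p=3, d=9, C=23, tardiness=max(0,23-9)=14
  Job 5: p=4, d=16, C=27, tardiness=max(0,27-16)=11
Total tardiness = 52

52


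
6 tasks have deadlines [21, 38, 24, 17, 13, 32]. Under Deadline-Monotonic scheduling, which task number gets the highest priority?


Sort tasks by relative deadline (ascending):
  Task 5: deadline = 13
  Task 4: deadline = 17
  Task 1: deadline = 21
  Task 3: deadline = 24
  Task 6: deadline = 32
  Task 2: deadline = 38
Priority order (highest first): [5, 4, 1, 3, 6, 2]
Highest priority task = 5

5


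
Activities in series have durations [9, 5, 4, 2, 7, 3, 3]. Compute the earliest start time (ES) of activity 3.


Activity 3 starts after activities 1 through 2 complete.
Predecessor durations: [9, 5]
ES = 9 + 5 = 14

14


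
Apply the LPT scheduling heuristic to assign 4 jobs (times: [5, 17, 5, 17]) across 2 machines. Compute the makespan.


Sort jobs in decreasing order (LPT): [17, 17, 5, 5]
Assign each job to the least loaded machine:
  Machine 1: jobs [17, 5], load = 22
  Machine 2: jobs [17, 5], load = 22
Makespan = max load = 22

22


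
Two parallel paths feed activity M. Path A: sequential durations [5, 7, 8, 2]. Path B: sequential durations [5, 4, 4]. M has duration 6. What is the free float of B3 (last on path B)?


ES(B3) = sum of predecessors on chain B = 9
EF(B3) = ES + duration = 9 + 4 = 13
Successor of B3 is M. ES(M) = max(sum(A), sum(B)) = max(22, 13) = 22
Free float = ES(successor) - EF(current) = 22 - 13 = 9

9


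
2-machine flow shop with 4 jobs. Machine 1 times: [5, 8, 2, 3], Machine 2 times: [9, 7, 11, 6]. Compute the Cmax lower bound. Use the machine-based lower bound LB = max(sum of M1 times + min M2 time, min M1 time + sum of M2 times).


LB1 = sum(M1 times) + min(M2 times) = 18 + 6 = 24
LB2 = min(M1 times) + sum(M2 times) = 2 + 33 = 35
Lower bound = max(LB1, LB2) = max(24, 35) = 35

35


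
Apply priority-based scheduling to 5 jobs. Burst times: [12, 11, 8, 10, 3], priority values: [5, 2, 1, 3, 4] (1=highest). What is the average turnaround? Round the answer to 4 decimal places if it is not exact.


Sort by priority (ascending = highest first):
Order: [(1, 8), (2, 11), (3, 10), (4, 3), (5, 12)]
Completion times:
  Priority 1, burst=8, C=8
  Priority 2, burst=11, C=19
  Priority 3, burst=10, C=29
  Priority 4, burst=3, C=32
  Priority 5, burst=12, C=44
Average turnaround = 132/5 = 26.4

26.4


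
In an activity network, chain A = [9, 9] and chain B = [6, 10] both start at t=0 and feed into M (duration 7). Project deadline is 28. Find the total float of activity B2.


Forward pass: ES(B2) = sum of predecessors on chain B = 6
EF = ES + duration = 6 + 10 = 16
Backward pass: LF(M) = deadline = 28; LS(M) = 28 - 7 = 21
LF(B2) = LS(M) - sum(successors on chain B) = 21 - 0 = 21
LS = LF - duration = 21 - 10 = 11
Total float = LS - ES = 11 - 6 = 5

5


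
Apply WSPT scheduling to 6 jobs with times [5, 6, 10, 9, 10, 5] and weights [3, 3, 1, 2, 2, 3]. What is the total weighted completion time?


Compute p/w ratios and sort ascending (WSPT): [(5, 3), (5, 3), (6, 3), (9, 2), (10, 2), (10, 1)]
Compute weighted completion times:
  Job (p=5,w=3): C=5, w*C=3*5=15
  Job (p=5,w=3): C=10, w*C=3*10=30
  Job (p=6,w=3): C=16, w*C=3*16=48
  Job (p=9,w=2): C=25, w*C=2*25=50
  Job (p=10,w=2): C=35, w*C=2*35=70
  Job (p=10,w=1): C=45, w*C=1*45=45
Total weighted completion time = 258

258


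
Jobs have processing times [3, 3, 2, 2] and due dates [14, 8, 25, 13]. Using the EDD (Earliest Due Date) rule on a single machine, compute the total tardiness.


Sort by due date (EDD order): [(3, 8), (2, 13), (3, 14), (2, 25)]
Compute completion times and tardiness:
  Job 1: p=3, d=8, C=3, tardiness=max(0,3-8)=0
  Job 2: p=2, d=13, C=5, tardiness=max(0,5-13)=0
  Job 3: p=3, d=14, C=8, tardiness=max(0,8-14)=0
  Job 4: p=2, d=25, C=10, tardiness=max(0,10-25)=0
Total tardiness = 0

0


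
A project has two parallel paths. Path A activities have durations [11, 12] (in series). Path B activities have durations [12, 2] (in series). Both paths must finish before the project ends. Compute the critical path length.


Path A total = 11 + 12 = 23
Path B total = 12 + 2 = 14
Critical path = longest path = max(23, 14) = 23

23


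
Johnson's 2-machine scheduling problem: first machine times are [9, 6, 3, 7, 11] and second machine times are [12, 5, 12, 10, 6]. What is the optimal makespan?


Apply Johnson's rule:
  Group 1 (a <= b): [(3, 3, 12), (4, 7, 10), (1, 9, 12)]
  Group 2 (a > b): [(5, 11, 6), (2, 6, 5)]
Optimal job order: [3, 4, 1, 5, 2]
Schedule:
  Job 3: M1 done at 3, M2 done at 15
  Job 4: M1 done at 10, M2 done at 25
  Job 1: M1 done at 19, M2 done at 37
  Job 5: M1 done at 30, M2 done at 43
  Job 2: M1 done at 36, M2 done at 48
Makespan = 48

48


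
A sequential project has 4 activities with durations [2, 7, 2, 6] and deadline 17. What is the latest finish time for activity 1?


LF(activity 1) = deadline - sum of successor durations
Successors: activities 2 through 4 with durations [7, 2, 6]
Sum of successor durations = 15
LF = 17 - 15 = 2

2


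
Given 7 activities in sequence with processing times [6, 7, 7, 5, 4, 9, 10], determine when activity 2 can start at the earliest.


Activity 2 starts after activities 1 through 1 complete.
Predecessor durations: [6]
ES = 6 = 6

6


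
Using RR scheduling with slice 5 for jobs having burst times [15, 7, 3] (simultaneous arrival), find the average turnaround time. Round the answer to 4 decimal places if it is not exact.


Time quantum = 5
Execution trace:
  J1 runs 5 units, time = 5
  J2 runs 5 units, time = 10
  J3 runs 3 units, time = 13
  J1 runs 5 units, time = 18
  J2 runs 2 units, time = 20
  J1 runs 5 units, time = 25
Finish times: [25, 20, 13]
Average turnaround = 58/3 = 19.3333

19.3333


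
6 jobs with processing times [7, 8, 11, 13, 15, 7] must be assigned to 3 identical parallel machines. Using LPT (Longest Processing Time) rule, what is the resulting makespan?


Sort jobs in decreasing order (LPT): [15, 13, 11, 8, 7, 7]
Assign each job to the least loaded machine:
  Machine 1: jobs [15, 7], load = 22
  Machine 2: jobs [13, 7], load = 20
  Machine 3: jobs [11, 8], load = 19
Makespan = max load = 22

22


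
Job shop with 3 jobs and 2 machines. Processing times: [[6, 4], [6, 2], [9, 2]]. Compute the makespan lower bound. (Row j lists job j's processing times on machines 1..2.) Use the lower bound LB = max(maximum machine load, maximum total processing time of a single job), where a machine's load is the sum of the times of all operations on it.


Machine loads:
  Machine 1: 6 + 6 + 9 = 21
  Machine 2: 4 + 2 + 2 = 8
Max machine load = 21
Job totals:
  Job 1: 10
  Job 2: 8
  Job 3: 11
Max job total = 11
Lower bound = max(21, 11) = 21

21


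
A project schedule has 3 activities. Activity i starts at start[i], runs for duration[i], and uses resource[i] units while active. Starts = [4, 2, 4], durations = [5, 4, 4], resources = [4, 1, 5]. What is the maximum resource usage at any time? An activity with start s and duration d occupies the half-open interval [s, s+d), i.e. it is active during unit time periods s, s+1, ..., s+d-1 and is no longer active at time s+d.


Each activity i is active on [start_i, start_i + duration_i).
Compute total resource usage per time slot:
  t=0: active resources = [], total = 0
  t=1: active resources = [], total = 0
  t=2: active resources = [1], total = 1
  t=3: active resources = [1], total = 1
  t=4: active resources = [4, 1, 5], total = 10
  t=5: active resources = [4, 1, 5], total = 10
  t=6: active resources = [4, 5], total = 9
  t=7: active resources = [4, 5], total = 9
  t=8: active resources = [4], total = 4
Peak resource demand = 10

10


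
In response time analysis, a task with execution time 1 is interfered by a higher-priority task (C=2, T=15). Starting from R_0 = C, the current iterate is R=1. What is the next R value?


R_next = C + ceil(R_prev / T_hp) * C_hp
ceil(1 / 15) = ceil(0.0667) = 1
Interference = 1 * 2 = 2
R_next = 1 + 2 = 3

3


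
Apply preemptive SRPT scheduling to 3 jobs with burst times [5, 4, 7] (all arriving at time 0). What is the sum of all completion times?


Since all jobs arrive at t=0, SRPT equals SPT ordering.
SPT order: [4, 5, 7]
Completion times:
  Job 1: p=4, C=4
  Job 2: p=5, C=9
  Job 3: p=7, C=16
Total completion time = 4 + 9 + 16 = 29

29


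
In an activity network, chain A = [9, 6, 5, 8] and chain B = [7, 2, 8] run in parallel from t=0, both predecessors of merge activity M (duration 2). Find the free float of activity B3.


ES(B3) = sum of predecessors on chain B = 9
EF(B3) = ES + duration = 9 + 8 = 17
Successor of B3 is M. ES(M) = max(sum(A), sum(B)) = max(28, 17) = 28
Free float = ES(successor) - EF(current) = 28 - 17 = 11

11


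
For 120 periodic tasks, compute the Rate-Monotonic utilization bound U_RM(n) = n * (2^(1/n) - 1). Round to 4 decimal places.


Compute 2^(1/120) = 1.0057929411
Subtract 1: 1.0057929411 - 1 = 0.0057929411
Multiply by n: 120 * 0.0057929411 = 0.6951529320
Round to 4 dp: 0.6952

0.6952


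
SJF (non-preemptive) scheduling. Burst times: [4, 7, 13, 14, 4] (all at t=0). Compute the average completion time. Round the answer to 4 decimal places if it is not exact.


SJF order (ascending): [4, 4, 7, 13, 14]
Completion times:
  Job 1: burst=4, C=4
  Job 2: burst=4, C=8
  Job 3: burst=7, C=15
  Job 4: burst=13, C=28
  Job 5: burst=14, C=42
Average completion = 97/5 = 19.4

19.4


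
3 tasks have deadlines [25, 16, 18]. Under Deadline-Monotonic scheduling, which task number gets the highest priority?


Sort tasks by relative deadline (ascending):
  Task 2: deadline = 16
  Task 3: deadline = 18
  Task 1: deadline = 25
Priority order (highest first): [2, 3, 1]
Highest priority task = 2

2


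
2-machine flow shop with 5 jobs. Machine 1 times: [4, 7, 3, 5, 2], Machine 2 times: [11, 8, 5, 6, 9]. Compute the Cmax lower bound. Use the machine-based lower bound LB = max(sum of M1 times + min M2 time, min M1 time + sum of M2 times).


LB1 = sum(M1 times) + min(M2 times) = 21 + 5 = 26
LB2 = min(M1 times) + sum(M2 times) = 2 + 39 = 41
Lower bound = max(LB1, LB2) = max(26, 41) = 41

41


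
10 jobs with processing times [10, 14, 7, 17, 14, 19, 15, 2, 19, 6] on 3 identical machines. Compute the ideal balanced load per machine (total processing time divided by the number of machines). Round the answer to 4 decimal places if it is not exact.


Total processing time = 10 + 14 + 7 + 17 + 14 + 19 + 15 + 2 + 19 + 6 = 123
Number of machines = 3
Ideal balanced load = 123 / 3 = 41.0

41.0


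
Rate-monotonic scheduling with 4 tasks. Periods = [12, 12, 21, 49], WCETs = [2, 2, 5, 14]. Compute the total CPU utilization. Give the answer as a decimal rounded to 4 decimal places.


Compute individual utilizations (exact fractions):
  Task 1: C/T = 2/12 = 1/6 (approx. 0.1667)
  Task 2: C/T = 2/12 = 1/6 (approx. 0.1667)
  Task 3: C/T = 5/21 (approx. 0.2381)
  Task 4: C/T = 14/49 = 2/7 (approx. 0.2857)
Total utilization U = 1/6 + 1/6 + 5/21 + 2/7 = 6/7
Rounded to 4 decimal places: U = 0.8571
RM (Liu & Layland) bound for 4 tasks = 0.756828; compare with U = 6/7 (approx. 0.857143)
bound < U <= 1, so the RM sufficient condition is not met (inconclusive; an exact test such as response-time analysis is needed).

0.8571


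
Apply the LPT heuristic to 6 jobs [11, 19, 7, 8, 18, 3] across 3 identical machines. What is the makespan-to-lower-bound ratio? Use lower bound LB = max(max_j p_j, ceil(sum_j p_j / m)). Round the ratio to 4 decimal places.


LPT order: [19, 18, 11, 8, 7, 3]
Machine loads after assignment: [22, 25, 19]
LPT makespan = 25
Lower bound = max(max_job, ceil(total/3)) = max(19, 22) = 22
Ratio = 25 / 22 = 1.1364

1.1364


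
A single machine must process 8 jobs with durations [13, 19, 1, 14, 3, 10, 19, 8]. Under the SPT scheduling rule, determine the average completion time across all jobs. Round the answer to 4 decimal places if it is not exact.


Sort jobs by processing time (SPT order): [1, 3, 8, 10, 13, 14, 19, 19]
Compute completion times sequentially:
  Job 1: processing = 1, completes at 1
  Job 2: processing = 3, completes at 4
  Job 3: processing = 8, completes at 12
  Job 4: processing = 10, completes at 22
  Job 5: processing = 13, completes at 35
  Job 6: processing = 14, completes at 49
  Job 7: processing = 19, completes at 68
  Job 8: processing = 19, completes at 87
Sum of completion times = 278
Average completion time = 278/8 = 34.75

34.75


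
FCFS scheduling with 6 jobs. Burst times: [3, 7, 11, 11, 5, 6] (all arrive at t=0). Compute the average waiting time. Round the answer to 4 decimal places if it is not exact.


FCFS order (as given): [3, 7, 11, 11, 5, 6]
Waiting times:
  Job 1: wait = 0
  Job 2: wait = 3
  Job 3: wait = 10
  Job 4: wait = 21
  Job 5: wait = 32
  Job 6: wait = 37
Sum of waiting times = 103
Average waiting time = 103/6 = 17.1667

17.1667


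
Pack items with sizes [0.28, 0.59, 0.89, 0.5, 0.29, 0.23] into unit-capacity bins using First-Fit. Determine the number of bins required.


Place items sequentially using First-Fit:
  Item 0.28 -> new Bin 1
  Item 0.59 -> Bin 1 (now 0.87)
  Item 0.89 -> new Bin 2
  Item 0.5 -> new Bin 3
  Item 0.29 -> Bin 3 (now 0.79)
  Item 0.23 -> new Bin 4
Total bins used = 4

4


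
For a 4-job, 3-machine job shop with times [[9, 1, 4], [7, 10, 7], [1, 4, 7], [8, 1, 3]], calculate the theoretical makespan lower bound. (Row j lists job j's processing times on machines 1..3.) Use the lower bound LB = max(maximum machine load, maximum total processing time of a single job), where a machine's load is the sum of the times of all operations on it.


Machine loads:
  Machine 1: 9 + 7 + 1 + 8 = 25
  Machine 2: 1 + 10 + 4 + 1 = 16
  Machine 3: 4 + 7 + 7 + 3 = 21
Max machine load = 25
Job totals:
  Job 1: 14
  Job 2: 24
  Job 3: 12
  Job 4: 12
Max job total = 24
Lower bound = max(25, 24) = 25

25


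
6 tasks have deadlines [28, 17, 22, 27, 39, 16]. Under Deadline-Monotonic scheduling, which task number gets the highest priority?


Sort tasks by relative deadline (ascending):
  Task 6: deadline = 16
  Task 2: deadline = 17
  Task 3: deadline = 22
  Task 4: deadline = 27
  Task 1: deadline = 28
  Task 5: deadline = 39
Priority order (highest first): [6, 2, 3, 4, 1, 5]
Highest priority task = 6

6


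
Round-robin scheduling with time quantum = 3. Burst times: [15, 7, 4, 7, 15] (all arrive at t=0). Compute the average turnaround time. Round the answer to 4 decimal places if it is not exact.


Time quantum = 3
Execution trace:
  J1 runs 3 units, time = 3
  J2 runs 3 units, time = 6
  J3 runs 3 units, time = 9
  J4 runs 3 units, time = 12
  J5 runs 3 units, time = 15
  J1 runs 3 units, time = 18
  J2 runs 3 units, time = 21
  J3 runs 1 units, time = 22
  J4 runs 3 units, time = 25
  J5 runs 3 units, time = 28
  J1 runs 3 units, time = 31
  J2 runs 1 units, time = 32
  J4 runs 1 units, time = 33
  J5 runs 3 units, time = 36
  J1 runs 3 units, time = 39
  J5 runs 3 units, time = 42
  J1 runs 3 units, time = 45
  J5 runs 3 units, time = 48
Finish times: [45, 32, 22, 33, 48]
Average turnaround = 180/5 = 36.0

36.0


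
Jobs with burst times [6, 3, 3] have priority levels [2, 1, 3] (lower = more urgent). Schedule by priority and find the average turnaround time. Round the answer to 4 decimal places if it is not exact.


Sort by priority (ascending = highest first):
Order: [(1, 3), (2, 6), (3, 3)]
Completion times:
  Priority 1, burst=3, C=3
  Priority 2, burst=6, C=9
  Priority 3, burst=3, C=12
Average turnaround = 24/3 = 8.0

8.0


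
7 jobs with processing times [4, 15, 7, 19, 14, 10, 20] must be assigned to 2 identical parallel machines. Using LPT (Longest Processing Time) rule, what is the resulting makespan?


Sort jobs in decreasing order (LPT): [20, 19, 15, 14, 10, 7, 4]
Assign each job to the least loaded machine:
  Machine 1: jobs [20, 14, 10], load = 44
  Machine 2: jobs [19, 15, 7, 4], load = 45
Makespan = max load = 45

45


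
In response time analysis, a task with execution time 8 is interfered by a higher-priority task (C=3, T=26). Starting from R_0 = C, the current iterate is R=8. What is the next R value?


R_next = C + ceil(R_prev / T_hp) * C_hp
ceil(8 / 26) = ceil(0.3077) = 1
Interference = 1 * 3 = 3
R_next = 8 + 3 = 11

11


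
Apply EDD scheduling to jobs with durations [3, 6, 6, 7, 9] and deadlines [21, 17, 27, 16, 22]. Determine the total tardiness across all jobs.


Sort by due date (EDD order): [(7, 16), (6, 17), (3, 21), (9, 22), (6, 27)]
Compute completion times and tardiness:
  Job 1: p=7, d=16, C=7, tardiness=max(0,7-16)=0
  Job 2: p=6, d=17, C=13, tardiness=max(0,13-17)=0
  Job 3: p=3, d=21, C=16, tardiness=max(0,16-21)=0
  Job 4: p=9, d=22, C=25, tardiness=max(0,25-22)=3
  Job 5: p=6, d=27, C=31, tardiness=max(0,31-27)=4
Total tardiness = 7

7


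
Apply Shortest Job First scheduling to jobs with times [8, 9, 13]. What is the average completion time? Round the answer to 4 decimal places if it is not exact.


SJF order (ascending): [8, 9, 13]
Completion times:
  Job 1: burst=8, C=8
  Job 2: burst=9, C=17
  Job 3: burst=13, C=30
Average completion = 55/3 = 18.3333

18.3333


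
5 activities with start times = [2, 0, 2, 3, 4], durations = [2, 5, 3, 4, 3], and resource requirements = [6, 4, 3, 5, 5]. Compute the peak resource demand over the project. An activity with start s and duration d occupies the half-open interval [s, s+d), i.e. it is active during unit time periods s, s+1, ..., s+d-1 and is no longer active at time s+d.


Each activity i is active on [start_i, start_i + duration_i).
Compute total resource usage per time slot:
  t=0: active resources = [4], total = 4
  t=1: active resources = [4], total = 4
  t=2: active resources = [6, 4, 3], total = 13
  t=3: active resources = [6, 4, 3, 5], total = 18
  t=4: active resources = [4, 3, 5, 5], total = 17
  t=5: active resources = [5, 5], total = 10
  t=6: active resources = [5, 5], total = 10
Peak resource demand = 18

18


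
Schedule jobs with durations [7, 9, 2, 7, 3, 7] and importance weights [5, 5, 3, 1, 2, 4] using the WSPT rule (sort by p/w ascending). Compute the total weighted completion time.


Compute p/w ratios and sort ascending (WSPT): [(2, 3), (7, 5), (3, 2), (7, 4), (9, 5), (7, 1)]
Compute weighted completion times:
  Job (p=2,w=3): C=2, w*C=3*2=6
  Job (p=7,w=5): C=9, w*C=5*9=45
  Job (p=3,w=2): C=12, w*C=2*12=24
  Job (p=7,w=4): C=19, w*C=4*19=76
  Job (p=9,w=5): C=28, w*C=5*28=140
  Job (p=7,w=1): C=35, w*C=1*35=35
Total weighted completion time = 326

326


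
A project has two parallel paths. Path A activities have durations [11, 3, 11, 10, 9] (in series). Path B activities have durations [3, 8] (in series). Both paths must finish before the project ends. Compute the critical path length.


Path A total = 11 + 3 + 11 + 10 + 9 = 44
Path B total = 3 + 8 = 11
Critical path = longest path = max(44, 11) = 44

44


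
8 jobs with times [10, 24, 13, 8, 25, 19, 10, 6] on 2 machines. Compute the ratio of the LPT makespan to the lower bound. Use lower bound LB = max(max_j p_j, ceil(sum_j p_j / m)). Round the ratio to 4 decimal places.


LPT order: [25, 24, 19, 13, 10, 10, 8, 6]
Machine loads after assignment: [56, 59]
LPT makespan = 59
Lower bound = max(max_job, ceil(total/2)) = max(25, 58) = 58
Ratio = 59 / 58 = 1.0172

1.0172


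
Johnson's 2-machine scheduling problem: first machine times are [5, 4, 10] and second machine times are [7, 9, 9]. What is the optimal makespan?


Apply Johnson's rule:
  Group 1 (a <= b): [(2, 4, 9), (1, 5, 7)]
  Group 2 (a > b): [(3, 10, 9)]
Optimal job order: [2, 1, 3]
Schedule:
  Job 2: M1 done at 4, M2 done at 13
  Job 1: M1 done at 9, M2 done at 20
  Job 3: M1 done at 19, M2 done at 29
Makespan = 29

29
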